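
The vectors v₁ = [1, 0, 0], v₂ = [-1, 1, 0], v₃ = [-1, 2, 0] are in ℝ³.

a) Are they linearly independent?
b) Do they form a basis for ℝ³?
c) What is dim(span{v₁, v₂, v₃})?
Not independent, not a basis, dim(span) = 2

Check whether v₃ can be written as a linear combination of v₁ and v₂.
v₃ = (1)·v₁ + (2)·v₂ = [-1, 2, 0], so the three vectors are linearly dependent.
Thus they do not form a basis for ℝ³, and dim(span{v₁, v₂, v₃}) = 2 (spanned by v₁ and v₂).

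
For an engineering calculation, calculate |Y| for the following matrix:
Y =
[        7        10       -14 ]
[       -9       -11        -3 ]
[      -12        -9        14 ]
det(Y) = 1067

Expand along row 0 (cofactor expansion): det(Y) = a*(e*i - f*h) - b*(d*i - f*g) + c*(d*h - e*g), where the 3×3 is [[a, b, c], [d, e, f], [g, h, i]].
Minor M_00 = (-11)*(14) - (-3)*(-9) = -154 - 27 = -181.
Minor M_01 = (-9)*(14) - (-3)*(-12) = -126 - 36 = -162.
Minor M_02 = (-9)*(-9) - (-11)*(-12) = 81 - 132 = -51.
det(Y) = (7)*(-181) - (10)*(-162) + (-14)*(-51) = -1267 + 1620 + 714 = 1067.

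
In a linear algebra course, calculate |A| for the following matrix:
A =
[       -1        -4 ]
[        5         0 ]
det(A) = 20

For a 2×2 matrix [[a, b], [c, d]], det = a*d - b*c.
det(A) = (-1)*(0) - (-4)*(5) = 0 + 20 = 20.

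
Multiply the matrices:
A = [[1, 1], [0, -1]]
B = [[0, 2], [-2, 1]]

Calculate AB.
[[-2, 3], [2, -1]]

Each entry (i,j) of AB = sum over k of A[i][k]*B[k][j].
(AB)[0][0] = (1)*(0) + (1)*(-2) = -2
(AB)[0][1] = (1)*(2) + (1)*(1) = 3
(AB)[1][0] = (0)*(0) + (-1)*(-2) = 2
(AB)[1][1] = (0)*(2) + (-1)*(1) = -1
AB = [[-2, 3], [2, -1]]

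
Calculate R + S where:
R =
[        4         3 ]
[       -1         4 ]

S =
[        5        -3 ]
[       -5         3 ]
R + S =
[        9         0 ]
[       -6         7 ]

Matrix addition is elementwise: (R+S)[i][j] = R[i][j] + S[i][j].
  (R+S)[0][0] = (4) + (5) = 9
  (R+S)[0][1] = (3) + (-3) = 0
  (R+S)[1][0] = (-1) + (-5) = -6
  (R+S)[1][1] = (4) + (3) = 7
R + S =
[        9         0 ]
[       -6         7 ]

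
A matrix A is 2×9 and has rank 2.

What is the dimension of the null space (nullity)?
7

The rank-nullity theorem for an m×n matrix states:
rank(A) + nullity(A) = n (the number of columns).
Here n = 9 and rank(A) = 2, so nullity(A) = 9 - 2 = 7.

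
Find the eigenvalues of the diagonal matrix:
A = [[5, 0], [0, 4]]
λ₁ = 5, λ₂ = 4

The characteristic polynomial of A is det(A - λI) = (5 - λ)(4 - λ) = 0.
The roots are λ = 5 and λ = 4, so the eigenvalues are the diagonal entries.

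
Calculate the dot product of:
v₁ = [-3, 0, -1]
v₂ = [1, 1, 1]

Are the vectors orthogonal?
-4, No

The dot product is the sum of products of corresponding components.
v₁·v₂ = (-3)*(1) + (0)*(1) + (-1)*(1) = -3 + 0 - 1 = -4.
Two vectors are orthogonal iff their dot product is 0; here the dot product is -4, so the vectors are not orthogonal.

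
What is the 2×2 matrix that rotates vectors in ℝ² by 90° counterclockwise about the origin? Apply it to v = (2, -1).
R = [[0, -1], [1, 0]]; R·v = (1, 2)

A counterclockwise rotation by angle θ in ℝ² has matrix R(θ) = [[cos θ, -sin θ], [sin θ, cos θ]].
For θ = 90°: cos θ = 0, sin θ = 1.
R(90°) = [[0, -1], [1, 0]].
R·v = [0·2 + (-1)·-1, 1·2 + 0·-1] = (1, 2).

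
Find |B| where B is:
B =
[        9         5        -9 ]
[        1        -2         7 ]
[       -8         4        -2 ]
det(B) = -378

Expand along row 0 (cofactor expansion): det(B) = a*(e*i - f*h) - b*(d*i - f*g) + c*(d*h - e*g), where the 3×3 is [[a, b, c], [d, e, f], [g, h, i]].
Minor M_00 = (-2)*(-2) - (7)*(4) = 4 - 28 = -24.
Minor M_01 = (1)*(-2) - (7)*(-8) = -2 + 56 = 54.
Minor M_02 = (1)*(4) - (-2)*(-8) = 4 - 16 = -12.
det(B) = (9)*(-24) - (5)*(54) + (-9)*(-12) = -216 - 270 + 108 = -378.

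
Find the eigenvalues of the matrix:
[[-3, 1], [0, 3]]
λ = -3 and λ = 3

Characteristic equation: det(A - λI) = 0
λ² - (trace)λ + (det) = 0
λ² - (0)λ + (-9) = 0
λ² - 0λ - 9 = 0
Solving: λ = -3, 3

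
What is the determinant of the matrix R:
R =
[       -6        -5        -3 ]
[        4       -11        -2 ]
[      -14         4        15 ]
det(R) = 1516

Expand along row 0 (cofactor expansion): det(R) = a*(e*i - f*h) - b*(d*i - f*g) + c*(d*h - e*g), where the 3×3 is [[a, b, c], [d, e, f], [g, h, i]].
Minor M_00 = (-11)*(15) - (-2)*(4) = -165 + 8 = -157.
Minor M_01 = (4)*(15) - (-2)*(-14) = 60 - 28 = 32.
Minor M_02 = (4)*(4) - (-11)*(-14) = 16 - 154 = -138.
det(R) = (-6)*(-157) - (-5)*(32) + (-3)*(-138) = 942 + 160 + 414 = 1516.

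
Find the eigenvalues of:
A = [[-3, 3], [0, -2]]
λ = -3, -2

Solve det(A - λI) = 0. For a 2×2 matrix this is λ² - (trace)λ + det = 0.
trace(A) = -3 - 2 = -5.
det(A) = (-3)*(-2) - (3)*(0) = 6 - 0 = 6.
Characteristic equation: λ² - (-5)λ + (6) = 0.
Discriminant: (-5)² - 4*(6) = 25 - 24 = 1.
Roots: λ = (-5 ± √1) / 2 = -3, -2.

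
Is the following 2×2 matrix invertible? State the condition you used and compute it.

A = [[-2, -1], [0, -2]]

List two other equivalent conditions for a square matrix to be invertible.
Yes, invertible; det(A) = 4 ≠ 0. Equivalent conditions: rank(A) = 2; Ax = 0 has only the trivial solution; 0 is not an eigenvalue; the columns of A are linearly independent.

To check invertibility, compute det(A).
The given matrix is triangular, so det(A) equals the product of its diagonal entries = 4 ≠ 0.
Since det(A) ≠ 0, A is invertible.
Equivalent conditions for a square matrix A to be invertible:
- rank(A) = 2 (full rank).
- The homogeneous system Ax = 0 has only the trivial solution x = 0.
- 0 is not an eigenvalue of A.
- The columns (equivalently rows) of A are linearly independent.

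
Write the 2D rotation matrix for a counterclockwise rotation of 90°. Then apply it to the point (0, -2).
R = [[0, -1], [1, 0]]; R·(0, -2) = (2, 0)

Rotation matrix formula: R(θ) = [[cos θ, -sin θ], [sin θ, cos θ]]
For θ = 90°:
cos(90°) = 0
sin(90°) = 1
R = [[0, -1], [1, 0]]
Apply to (0, -2): [0·0 + (-1)·-2, 1·0 + 0·-2] = (2, 0)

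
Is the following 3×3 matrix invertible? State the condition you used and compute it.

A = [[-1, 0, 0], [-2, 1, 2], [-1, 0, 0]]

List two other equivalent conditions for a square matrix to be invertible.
No, not invertible; det(A) = 0 (two rows are equal, so the rows are linearly dependent). Equivalent conditions (failing for this A): rank(A) < 3; Ax = 0 has non-trivial solutions; 0 is an eigenvalue; the columns are linearly dependent.

To check invertibility, compute det(A).
In this matrix, row 0 and the last row are identical, so one row is a scalar multiple of another and the rows are linearly dependent.
A matrix with linearly dependent rows has det = 0 and is not invertible.
Equivalent failed conditions:
- rank(A) < 3.
- Ax = 0 has non-trivial solutions.
- 0 is an eigenvalue.
- The columns are linearly dependent.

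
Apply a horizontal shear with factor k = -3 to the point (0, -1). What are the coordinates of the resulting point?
(3, -1)

Shear matrix for horizontal shear with factor k = -3:
[[1, -3], [0, 1]]
Result: (0, -1) → (3, -1)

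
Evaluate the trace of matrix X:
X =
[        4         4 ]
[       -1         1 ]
tr(X) = 4 + 1 = 5

The trace of a square matrix is the sum of its diagonal entries.
Diagonal entries of X: X[0][0] = 4, X[1][1] = 1.
tr(X) = 4 + 1 = 5.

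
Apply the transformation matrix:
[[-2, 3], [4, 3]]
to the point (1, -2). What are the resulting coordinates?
(-8, -2)

Matrix multiplication:
[[-2, 3], [4, 3]] × [1, -2]ᵀ
= [-2×1 + 3×-2, 4×1 + 3×-2]ᵀ
= [-8.0000, -2.0000]ᵀ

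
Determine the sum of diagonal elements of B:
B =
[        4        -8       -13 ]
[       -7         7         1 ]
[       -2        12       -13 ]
tr(B) = 4 + 7 - 13 = -2

The trace of a square matrix is the sum of its diagonal entries.
Diagonal entries of B: B[0][0] = 4, B[1][1] = 7, B[2][2] = -13.
tr(B) = 4 + 7 - 13 = -2.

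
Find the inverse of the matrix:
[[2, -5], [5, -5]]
[[-1/3, 1/3], [-1/3, 2/15]]

For [[a,b],[c,d]], inverse = (1/det)·[[d,-b],[-c,a]]
det = 2·-5 - -5·5 = 15
Inverse = (1/15)·[[-5, 5], [-5, 2]]
        = [[-1/3, 1/3], [-1/3, 2/15]]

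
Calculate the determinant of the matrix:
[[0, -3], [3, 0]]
9

For a 2×2 matrix [[a, b], [c, d]], det = ad - bc
det = (0)(0) - (-3)(3) = 0 - -9 = 9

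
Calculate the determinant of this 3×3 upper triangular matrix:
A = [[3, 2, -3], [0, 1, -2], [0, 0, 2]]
6

The determinant of a triangular matrix is the product of its diagonal entries (the off-diagonal entries above the diagonal do not affect it).
det(A) = (3) * (1) * (2) = 6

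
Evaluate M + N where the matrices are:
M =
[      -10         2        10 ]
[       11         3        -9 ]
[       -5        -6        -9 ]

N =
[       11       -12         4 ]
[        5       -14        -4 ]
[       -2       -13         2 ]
M + N =
[        1       -10        14 ]
[       16       -11       -13 ]
[       -7       -19        -7 ]

Matrix addition is elementwise: (M+N)[i][j] = M[i][j] + N[i][j].
  (M+N)[0][0] = (-10) + (11) = 1
  (M+N)[0][1] = (2) + (-12) = -10
  (M+N)[0][2] = (10) + (4) = 14
  (M+N)[1][0] = (11) + (5) = 16
  (M+N)[1][1] = (3) + (-14) = -11
  (M+N)[1][2] = (-9) + (-4) = -13
  (M+N)[2][0] = (-5) + (-2) = -7
  (M+N)[2][1] = (-6) + (-13) = -19
  (M+N)[2][2] = (-9) + (2) = -7
M + N =
[        1       -10        14 ]
[       16       -11       -13 ]
[       -7       -19        -7 ]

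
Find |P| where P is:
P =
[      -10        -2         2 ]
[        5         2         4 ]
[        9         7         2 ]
det(P) = 222

Expand along row 0 (cofactor expansion): det(P) = a*(e*i - f*h) - b*(d*i - f*g) + c*(d*h - e*g), where the 3×3 is [[a, b, c], [d, e, f], [g, h, i]].
Minor M_00 = (2)*(2) - (4)*(7) = 4 - 28 = -24.
Minor M_01 = (5)*(2) - (4)*(9) = 10 - 36 = -26.
Minor M_02 = (5)*(7) - (2)*(9) = 35 - 18 = 17.
det(P) = (-10)*(-24) - (-2)*(-26) + (2)*(17) = 240 - 52 + 34 = 222.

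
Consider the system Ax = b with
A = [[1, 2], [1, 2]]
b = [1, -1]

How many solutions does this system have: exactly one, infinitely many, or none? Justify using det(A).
No solution

det(A) = (1)*(2) - (2)*(1) = 0, so A is singular.
The column space of A is span(column 1) = span([1, 1]).
b = [1, -1] is not a scalar multiple of column 1, so b ∉ column space and the system is inconsistent — no solution.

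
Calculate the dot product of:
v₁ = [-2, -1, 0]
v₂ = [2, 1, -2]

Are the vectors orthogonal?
-5, No

The dot product is the sum of products of corresponding components.
v₁·v₂ = (-2)*(2) + (-1)*(1) + (0)*(-2) = -4 - 1 + 0 = -5.
Two vectors are orthogonal iff their dot product is 0; here the dot product is -5, so the vectors are not orthogonal.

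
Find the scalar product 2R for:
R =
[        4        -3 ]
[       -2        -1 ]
2R =
[        8        -6 ]
[       -4        -2 ]

Scalar multiplication is elementwise: (2R)[i][j] = 2 * R[i][j].
  (2R)[0][0] = 2 * (4) = 8
  (2R)[0][1] = 2 * (-3) = -6
  (2R)[1][0] = 2 * (-2) = -4
  (2R)[1][1] = 2 * (-1) = -2
2R =
[        8        -6 ]
[       -4        -2 ]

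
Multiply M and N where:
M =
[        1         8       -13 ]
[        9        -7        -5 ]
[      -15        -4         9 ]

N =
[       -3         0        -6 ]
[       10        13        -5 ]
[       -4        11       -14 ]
MN =
[      129       -39       136 ]
[      -77      -146        51 ]
[      -31        47       -16 ]

Matrix multiplication: (MN)[i][j] = sum over k of M[i][k] * N[k][j].
  (MN)[0][0] = (1)*(-3) + (8)*(10) + (-13)*(-4) = 129
  (MN)[0][1] = (1)*(0) + (8)*(13) + (-13)*(11) = -39
  (MN)[0][2] = (1)*(-6) + (8)*(-5) + (-13)*(-14) = 136
  (MN)[1][0] = (9)*(-3) + (-7)*(10) + (-5)*(-4) = -77
  (MN)[1][1] = (9)*(0) + (-7)*(13) + (-5)*(11) = -146
  (MN)[1][2] = (9)*(-6) + (-7)*(-5) + (-5)*(-14) = 51
  (MN)[2][0] = (-15)*(-3) + (-4)*(10) + (9)*(-4) = -31
  (MN)[2][1] = (-15)*(0) + (-4)*(13) + (9)*(11) = 47
  (MN)[2][2] = (-15)*(-6) + (-4)*(-5) + (9)*(-14) = -16
MN =
[      129       -39       136 ]
[      -77      -146        51 ]
[      -31        47       -16 ]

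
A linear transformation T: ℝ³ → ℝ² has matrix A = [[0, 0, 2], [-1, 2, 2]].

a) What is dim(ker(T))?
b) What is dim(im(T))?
dim(ker) = 1, dim(im) = 2

The two rows are not scalar multiples of one another (no single k satisfies row 2 = k × row 1), so they are linearly independent.
Thus rank(A) = 2.
dim(im(T)) = rank(A) = 2.
By the rank-nullity theorem applied to T: ℝ³ → ℝ², rank(A) + nullity(A) = 3 (the domain dimension), so dim(ker(T)) = 3 - 2 = 1.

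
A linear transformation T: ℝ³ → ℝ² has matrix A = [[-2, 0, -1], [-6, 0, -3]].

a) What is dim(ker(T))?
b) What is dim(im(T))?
dim(ker) = 2, dim(im) = 1

Observe that row 2 = 3 × row 1 (so the rows are linearly dependent).
Thus rank(A) = 1 (only one linearly independent row).
dim(im(T)) = rank(A) = 1.
By the rank-nullity theorem applied to T: ℝ³ → ℝ², rank(A) + nullity(A) = 3 (the domain dimension), so dim(ker(T)) = 3 - 1 = 2.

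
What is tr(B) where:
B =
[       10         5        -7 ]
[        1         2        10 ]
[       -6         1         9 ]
tr(B) = 10 + 2 + 9 = 21

The trace of a square matrix is the sum of its diagonal entries.
Diagonal entries of B: B[0][0] = 10, B[1][1] = 2, B[2][2] = 9.
tr(B) = 10 + 2 + 9 = 21.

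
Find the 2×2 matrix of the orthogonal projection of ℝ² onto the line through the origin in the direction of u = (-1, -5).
[[1/26, 5/26], [5/26, 25/26]]

The orthogonal projection onto the line spanned by a nonzero vector u = (a, b) has matrix P = (u uᵀ) / (uᵀ u) = (1/(a² + b²)) · [[a², ab], [ab, b²]].
Here u = (-1, -5), so a² + b² = 1 + 25 = 26.
P = (1/26) · [[1, 5], [5, 25]] = [[1/26, 5/26], [5/26, 25/26]].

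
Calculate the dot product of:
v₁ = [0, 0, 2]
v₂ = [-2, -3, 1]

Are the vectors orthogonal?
2, No

The dot product is the sum of products of corresponding components.
v₁·v₂ = (0)*(-2) + (0)*(-3) + (2)*(1) = 0 + 0 + 2 = 2.
Two vectors are orthogonal iff their dot product is 0; here the dot product is 2, so the vectors are not orthogonal.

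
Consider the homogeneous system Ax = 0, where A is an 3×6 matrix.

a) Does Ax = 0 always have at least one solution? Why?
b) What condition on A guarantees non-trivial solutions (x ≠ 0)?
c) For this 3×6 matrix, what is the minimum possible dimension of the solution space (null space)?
a) Yes, x = 0 is always a solution. b) When A has linearly dependent columns (rank < n). c) Minimum nullity = 3.

a) x = 0 satisfies A·0 = 0, so the zero vector is always a solution.
b) Non-trivial solutions exist iff the columns of A are linearly dependent, equivalently rank(A) < n (the number of columns).
c) By rank-nullity, rank(A) + nullity(A) = n = 6. Since A has only 3 rows, rank(A) ≤ 3, so nullity(A) ≥ 6 - 3 = 3.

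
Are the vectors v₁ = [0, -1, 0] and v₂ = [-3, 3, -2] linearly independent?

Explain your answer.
Yes, linearly independent

Two vectors are linearly dependent iff one is a scalar multiple of the other.
No single scalar k satisfies v₂ = k·v₁ (the ratios of corresponding entries disagree), so v₁ and v₂ are linearly independent.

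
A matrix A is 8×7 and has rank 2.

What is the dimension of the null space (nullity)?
5

The rank-nullity theorem for an m×n matrix states:
rank(A) + nullity(A) = n (the number of columns).
Here n = 7 and rank(A) = 2, so nullity(A) = 7 - 2 = 5.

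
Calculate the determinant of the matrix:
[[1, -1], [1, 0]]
1

For a 2×2 matrix [[a, b], [c, d]], det = ad - bc
det = (1)(0) - (-1)(1) = 0 - -1 = 1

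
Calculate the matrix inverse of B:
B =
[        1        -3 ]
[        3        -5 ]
det(B) = 4
B⁻¹ =
[     -5/4       3/4 ]
[     -3/4       1/4 ]

For a 2×2 matrix B = [[a, b], [c, d]] with det(B) ≠ 0, B⁻¹ = (1/det(B)) * [[d, -b], [-c, a]].
det(B) = (1)*(-5) - (-3)*(3) = -5 + 9 = 4.
B⁻¹ = (1/4) * [[-5, 3], [-3, 1]].
Dividing each entry by 4 and reducing:
B⁻¹ =
[     -5/4       3/4 ]
[     -3/4       1/4 ]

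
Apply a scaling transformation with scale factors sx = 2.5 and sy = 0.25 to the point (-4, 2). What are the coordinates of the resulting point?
(-10.0, 0.5)

Scaling matrix:
[[2.50, 0], [0, 0.25]]
Result: (-4 × 2.5, 2 × 0.25) = (-10.0, 0.5)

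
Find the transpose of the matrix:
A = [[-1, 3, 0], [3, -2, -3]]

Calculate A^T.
[[-1, 3], [3, -2], [0, -3]]

The transpose sends entry (i,j) to (j,i); rows become columns.
Row 0 of A: [-1, 3, 0] -> column 0 of A^T.
Row 1 of A: [3, -2, -3] -> column 1 of A^T.
A^T = [[-1, 3], [3, -2], [0, -3]]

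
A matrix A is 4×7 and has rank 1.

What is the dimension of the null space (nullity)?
6

The rank-nullity theorem for an m×n matrix states:
rank(A) + nullity(A) = n (the number of columns).
Here n = 7 and rank(A) = 1, so nullity(A) = 7 - 1 = 6.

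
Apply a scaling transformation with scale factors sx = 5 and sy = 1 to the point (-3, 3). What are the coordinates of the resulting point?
(-15, 3)

Scaling matrix:
[[5, 0], [0, 1]]
Result: (-3 × 5, 3 × 1) = (-15, 3)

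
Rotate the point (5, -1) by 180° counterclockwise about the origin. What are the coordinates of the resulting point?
(-5, 1)

Rotation matrix R(θ) = [[cos θ, -sin θ], [sin θ, cos θ]]; for θ = 180°:
R = [[-1, 0], [0, -1]]
Result: R × [5, -1]ᵀ = [-1·5 + (0)·-1, 0·5 + (-1)·-1]ᵀ = (-5, 1)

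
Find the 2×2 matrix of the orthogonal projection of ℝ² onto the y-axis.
[[0, 0], [0, 1]]

The orthogonal projection onto the line spanned by a nonzero vector u = (a, b) has matrix P = (u uᵀ) / (uᵀ u) = (1/(a² + b²)) · [[a², ab], [ab, b²]].
Here u = (0, 1), so a² + b² = 0 + 1 = 1.
P = (1/1) · [[0, 0], [0, 1]] = [[0, 0], [0, 1]].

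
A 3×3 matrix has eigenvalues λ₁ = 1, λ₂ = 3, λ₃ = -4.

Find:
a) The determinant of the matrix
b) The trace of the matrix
det = -12, trace = 0

Two standard eigenvalue identities:
- det(A) equals the product of the eigenvalues (counted with multiplicity).
- trace(A) equals the sum of the eigenvalues.
det(A) = (1)*(3)*(-4) = -12.
trace(A) = 1 + 3 - 4 = 0.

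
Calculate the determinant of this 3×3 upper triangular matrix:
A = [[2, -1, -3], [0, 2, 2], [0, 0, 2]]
8

The determinant of a triangular matrix is the product of its diagonal entries (the off-diagonal entries above the diagonal do not affect it).
det(A) = (2) * (2) * (2) = 8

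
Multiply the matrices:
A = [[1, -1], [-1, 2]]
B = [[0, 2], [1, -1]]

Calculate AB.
[[-1, 3], [2, -4]]

Each entry (i,j) of AB = sum over k of A[i][k]*B[k][j].
(AB)[0][0] = (1)*(0) + (-1)*(1) = -1
(AB)[0][1] = (1)*(2) + (-1)*(-1) = 3
(AB)[1][0] = (-1)*(0) + (2)*(1) = 2
(AB)[1][1] = (-1)*(2) + (2)*(-1) = -4
AB = [[-1, 3], [2, -4]]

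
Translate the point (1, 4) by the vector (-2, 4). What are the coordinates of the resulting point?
(-1, 8)

Translation by (-2, 4):
x' = 1 + -2 = -1
y' = 4 + 4 = 8
Homogeneous matrix: [[1, 0, -2], [0, 1, 4], [0, 0, 1]]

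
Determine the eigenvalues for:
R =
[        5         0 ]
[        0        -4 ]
λ = -4, 5

Solve det(R - λI) = 0. For a 2×2 matrix the characteristic equation is λ² - (trace)λ + det = 0.
trace(R) = a + d = 5 - 4 = 1.
det(R) = a*d - b*c = (5)*(-4) - (0)*(0) = -20 - 0 = -20.
Characteristic equation: λ² - (1)λ + (-20) = 0.
Discriminant = (1)² - 4*(-20) = 1 + 80 = 81.
λ = (1 ± √81) / 2 = (1 ± 9) / 2 = -4, 5.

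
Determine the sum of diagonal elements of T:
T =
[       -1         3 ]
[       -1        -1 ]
tr(T) = -1 - 1 = -2

The trace of a square matrix is the sum of its diagonal entries.
Diagonal entries of T: T[0][0] = -1, T[1][1] = -1.
tr(T) = -1 - 1 = -2.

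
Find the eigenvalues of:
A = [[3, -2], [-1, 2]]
λ = 1, 4

Solve det(A - λI) = 0. For a 2×2 matrix this is λ² - (trace)λ + det = 0.
trace(A) = 3 + 2 = 5.
det(A) = (3)*(2) - (-2)*(-1) = 6 - 2 = 4.
Characteristic equation: λ² - (5)λ + (4) = 0.
Discriminant: (5)² - 4*(4) = 25 - 16 = 9.
Roots: λ = (5 ± √9) / 2 = 1, 4.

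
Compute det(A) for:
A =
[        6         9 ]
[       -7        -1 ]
det(A) = 57

For a 2×2 matrix [[a, b], [c, d]], det = a*d - b*c.
det(A) = (6)*(-1) - (9)*(-7) = -6 + 63 = 57.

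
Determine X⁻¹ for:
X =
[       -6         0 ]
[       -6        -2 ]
det(X) = 12
X⁻¹ =
[     -1/6         0 ]
[      1/2      -1/2 ]

For a 2×2 matrix X = [[a, b], [c, d]] with det(X) ≠ 0, X⁻¹ = (1/det(X)) * [[d, -b], [-c, a]].
det(X) = (-6)*(-2) - (0)*(-6) = 12 - 0 = 12.
X⁻¹ = (1/12) * [[-2, 0], [6, -6]].
Dividing each entry by 12 and reducing:
X⁻¹ =
[     -1/6         0 ]
[      1/2      -1/2 ]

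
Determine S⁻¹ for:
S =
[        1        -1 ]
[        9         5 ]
det(S) = 14
S⁻¹ =
[     5/14      1/14 ]
[    -9/14      1/14 ]

For a 2×2 matrix S = [[a, b], [c, d]] with det(S) ≠ 0, S⁻¹ = (1/det(S)) * [[d, -b], [-c, a]].
det(S) = (1)*(5) - (-1)*(9) = 5 + 9 = 14.
S⁻¹ = (1/14) * [[5, 1], [-9, 1]].
Dividing each entry by 14 and reducing:
S⁻¹ =
[     5/14      1/14 ]
[    -9/14      1/14 ]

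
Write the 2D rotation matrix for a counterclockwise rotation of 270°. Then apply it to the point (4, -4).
R = [[0, 1], [-1, 0]]; R·(4, -4) = (-4, -4)

Rotation matrix formula: R(θ) = [[cos θ, -sin θ], [sin θ, cos θ]]
For θ = 270°:
cos(270°) = 0
sin(270°) = -1
R = [[0, 1], [-1, 0]]
Apply to (4, -4): [0·4 + (1)·-4, -1·4 + 0·-4] = (-4, -4)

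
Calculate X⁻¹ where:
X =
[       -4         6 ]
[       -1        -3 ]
det(X) = 18
X⁻¹ =
[     -1/6      -1/3 ]
[     1/18      -2/9 ]

For a 2×2 matrix X = [[a, b], [c, d]] with det(X) ≠ 0, X⁻¹ = (1/det(X)) * [[d, -b], [-c, a]].
det(X) = (-4)*(-3) - (6)*(-1) = 12 + 6 = 18.
X⁻¹ = (1/18) * [[-3, -6], [1, -4]].
Dividing each entry by 18 and reducing:
X⁻¹ =
[     -1/6      -1/3 ]
[     1/18      -2/9 ]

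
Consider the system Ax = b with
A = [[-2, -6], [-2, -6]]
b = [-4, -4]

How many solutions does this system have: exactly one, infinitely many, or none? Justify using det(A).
Infinitely many solutions

det(A) = (-2)*(-6) - (-6)*(-2) = 0, so A is singular (column 2 is 3 times column 1).
b = [-4, -4] = 2 * column 1 of A, so b lies in the column space of A.
A singular matrix whose right-hand side is in its column space gives a 1-parameter family of solutions — infinitely many.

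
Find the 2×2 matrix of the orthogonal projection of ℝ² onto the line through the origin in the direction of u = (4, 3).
[[16/25, 12/25], [12/25, 9/25]]

The orthogonal projection onto the line spanned by a nonzero vector u = (a, b) has matrix P = (u uᵀ) / (uᵀ u) = (1/(a² + b²)) · [[a², ab], [ab, b²]].
Here u = (4, 3), so a² + b² = 16 + 9 = 25.
P = (1/25) · [[16, 12], [12, 9]] = [[16/25, 12/25], [12/25, 9/25]].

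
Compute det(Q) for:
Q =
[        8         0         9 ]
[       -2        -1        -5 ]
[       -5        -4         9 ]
det(Q) = -205

Expand along row 0 (cofactor expansion): det(Q) = a*(e*i - f*h) - b*(d*i - f*g) + c*(d*h - e*g), where the 3×3 is [[a, b, c], [d, e, f], [g, h, i]].
Minor M_00 = (-1)*(9) - (-5)*(-4) = -9 - 20 = -29.
Minor M_01 = (-2)*(9) - (-5)*(-5) = -18 - 25 = -43.
Minor M_02 = (-2)*(-4) - (-1)*(-5) = 8 - 5 = 3.
det(Q) = (8)*(-29) - (0)*(-43) + (9)*(3) = -232 + 0 + 27 = -205.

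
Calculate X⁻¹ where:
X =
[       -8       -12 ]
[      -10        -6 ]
det(X) = -72
X⁻¹ =
[     1/12      -1/6 ]
[    -5/36       1/9 ]

For a 2×2 matrix X = [[a, b], [c, d]] with det(X) ≠ 0, X⁻¹ = (1/det(X)) * [[d, -b], [-c, a]].
det(X) = (-8)*(-6) - (-12)*(-10) = 48 - 120 = -72.
X⁻¹ = (1/-72) * [[-6, 12], [10, -8]].
Dividing each entry by -72 and reducing:
X⁻¹ =
[     1/12      -1/6 ]
[    -5/36       1/9 ]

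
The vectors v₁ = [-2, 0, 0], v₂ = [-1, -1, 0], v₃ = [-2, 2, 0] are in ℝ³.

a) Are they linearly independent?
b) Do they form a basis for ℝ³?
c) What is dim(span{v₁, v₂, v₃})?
Not independent, not a basis, dim(span) = 2

Check whether v₃ can be written as a linear combination of v₁ and v₂.
v₃ = (2)·v₁ + (-2)·v₂ = [-2, 2, 0], so the three vectors are linearly dependent.
Thus they do not form a basis for ℝ³, and dim(span{v₁, v₂, v₃}) = 2 (spanned by v₁ and v₂).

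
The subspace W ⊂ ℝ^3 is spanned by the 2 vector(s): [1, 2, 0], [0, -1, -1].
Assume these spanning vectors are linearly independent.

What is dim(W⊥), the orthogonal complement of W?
dim(W⊥) = 1

For any subspace W of ℝ^n, dim(W) + dim(W⊥) = n (the whole-space dimension).
Here the given 2 vectors are linearly independent, so dim(W) = 2.
Thus dim(W⊥) = n - dim(W) = 3 - 2 = 1.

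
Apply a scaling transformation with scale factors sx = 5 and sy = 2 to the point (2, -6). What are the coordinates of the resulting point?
(10, -12)

Scaling matrix:
[[5, 0], [0, 2]]
Result: (2 × 5, -6 × 2) = (10, -12)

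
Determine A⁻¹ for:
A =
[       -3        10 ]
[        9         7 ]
det(A) = -111
A⁻¹ =
[   -7/111    10/111 ]
[     3/37      1/37 ]

For a 2×2 matrix A = [[a, b], [c, d]] with det(A) ≠ 0, A⁻¹ = (1/det(A)) * [[d, -b], [-c, a]].
det(A) = (-3)*(7) - (10)*(9) = -21 - 90 = -111.
A⁻¹ = (1/-111) * [[7, -10], [-9, -3]].
Dividing each entry by -111 and reducing:
A⁻¹ =
[   -7/111    10/111 ]
[     3/37      1/37 ]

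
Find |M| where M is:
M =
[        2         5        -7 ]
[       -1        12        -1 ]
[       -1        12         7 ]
det(M) = 232

Expand along row 0 (cofactor expansion): det(M) = a*(e*i - f*h) - b*(d*i - f*g) + c*(d*h - e*g), where the 3×3 is [[a, b, c], [d, e, f], [g, h, i]].
Minor M_00 = (12)*(7) - (-1)*(12) = 84 + 12 = 96.
Minor M_01 = (-1)*(7) - (-1)*(-1) = -7 - 1 = -8.
Minor M_02 = (-1)*(12) - (12)*(-1) = -12 + 12 = 0.
det(M) = (2)*(96) - (5)*(-8) + (-7)*(0) = 192 + 40 + 0 = 232.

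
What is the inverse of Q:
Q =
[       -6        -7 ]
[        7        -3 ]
det(Q) = 67
Q⁻¹ =
[    -3/67      7/67 ]
[    -7/67     -6/67 ]

For a 2×2 matrix Q = [[a, b], [c, d]] with det(Q) ≠ 0, Q⁻¹ = (1/det(Q)) * [[d, -b], [-c, a]].
det(Q) = (-6)*(-3) - (-7)*(7) = 18 + 49 = 67.
Q⁻¹ = (1/67) * [[-3, 7], [-7, -6]].
Dividing each entry by 67 and reducing:
Q⁻¹ =
[    -3/67      7/67 ]
[    -7/67     -6/67 ]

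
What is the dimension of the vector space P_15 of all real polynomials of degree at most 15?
Dimension = 16

A polynomial of degree at most 15 can be written as a₀ + a₁x + a₂x² + … + a_15x^15, with 16 free coefficients a₀, …, a_15.
The set {1, x, x², …, x^15} is a basis: it spans P_15 (every such polynomial is a linear combination of these) and is linearly independent (a polynomial is zero iff all its coefficients are zero).
Therefore dim(P_15) = 15 + 1 = 16.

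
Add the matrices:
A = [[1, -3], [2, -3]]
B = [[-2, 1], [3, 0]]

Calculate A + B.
[[-1, -2], [5, -3]]

Add corresponding elements:
(1)+(-2)=-1
(-3)+(1)=-2
(2)+(3)=5
(-3)+(0)=-3
A + B = [[-1, -2], [5, -3]]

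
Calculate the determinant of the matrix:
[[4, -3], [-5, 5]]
5

For a 2×2 matrix [[a, b], [c, d]], det = ad - bc
det = (4)(5) - (-3)(-5) = 20 - 15 = 5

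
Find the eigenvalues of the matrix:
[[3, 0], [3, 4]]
λ = 3 and λ = 4

Characteristic equation: det(A - λI) = 0
λ² - (trace)λ + (det) = 0
λ² - (7)λ + (12) = 0
λ² - 7λ + 12 = 0
Solving: λ = 3, 4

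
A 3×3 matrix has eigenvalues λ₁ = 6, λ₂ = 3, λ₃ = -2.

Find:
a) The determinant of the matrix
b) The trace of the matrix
det = -36, trace = 7

Two standard eigenvalue identities:
- det(A) equals the product of the eigenvalues (counted with multiplicity).
- trace(A) equals the sum of the eigenvalues.
det(A) = (6)*(3)*(-2) = -36.
trace(A) = 6 + 3 - 2 = 7.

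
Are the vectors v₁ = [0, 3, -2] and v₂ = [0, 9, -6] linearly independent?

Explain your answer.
No, linearly dependent (v₂ = 3·v₁)

Check whether there is a scalar k with v₂ = k·v₁.
Comparing components, k = 3 satisfies 3·[0, 3, -2] = [0, 9, -6].
Since v₂ is a scalar multiple of v₁, the two vectors are linearly dependent.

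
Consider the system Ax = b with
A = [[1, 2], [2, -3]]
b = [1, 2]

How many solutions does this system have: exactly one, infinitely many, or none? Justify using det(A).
Exactly one solution

Compute det(A) = (1)*(-3) - (2)*(2) = -7.
Because det(A) ≠ 0, A is invertible and Ax = b has a unique solution for every b (here x = A⁻¹ b).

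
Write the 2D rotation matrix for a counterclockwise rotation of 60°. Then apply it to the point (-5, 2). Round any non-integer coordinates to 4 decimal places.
R = [[1/2, -√3/2], [√3/2, 1/2]]; R·(-5, 2) = (-4.2321, -3.3301)

Rotation matrix formula: R(θ) = [[cos θ, -sin θ], [sin θ, cos θ]]
For θ = 60°:
cos(60°) = 1/2
sin(60°) = √3/2
R = [[1/2, -√3/2], [√3/2, 1/2]]
Apply to (-5, 2): [1/2·-5 + (-√3/2)·2, √3/2·-5 + 1/2·2] = (-4.2321, -3.3301)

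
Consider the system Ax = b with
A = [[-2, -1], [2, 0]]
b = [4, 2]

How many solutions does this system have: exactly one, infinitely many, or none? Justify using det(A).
Exactly one solution

Compute det(A) = (-2)*(0) - (-1)*(2) = 2.
Because det(A) ≠ 0, A is invertible and Ax = b has a unique solution for every b (here x = A⁻¹ b).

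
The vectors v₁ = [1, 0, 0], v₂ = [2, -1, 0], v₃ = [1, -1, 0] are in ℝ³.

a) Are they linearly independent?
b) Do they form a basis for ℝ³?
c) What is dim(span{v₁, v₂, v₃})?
Not independent, not a basis, dim(span) = 2

Check whether v₃ can be written as a linear combination of v₁ and v₂.
v₃ = (-1)·v₁ + (1)·v₂ = [1, -1, 0], so the three vectors are linearly dependent.
Thus they do not form a basis for ℝ³, and dim(span{v₁, v₂, v₃}) = 2 (spanned by v₁ and v₂).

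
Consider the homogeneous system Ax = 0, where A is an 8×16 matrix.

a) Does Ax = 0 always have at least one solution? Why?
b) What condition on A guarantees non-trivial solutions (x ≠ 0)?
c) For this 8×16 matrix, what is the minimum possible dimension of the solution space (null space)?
a) Yes, x = 0 is always a solution. b) When A has linearly dependent columns (rank < n). c) Minimum nullity = 8.

a) x = 0 satisfies A·0 = 0, so the zero vector is always a solution.
b) Non-trivial solutions exist iff the columns of A are linearly dependent, equivalently rank(A) < n (the number of columns).
c) By rank-nullity, rank(A) + nullity(A) = n = 16. Since A has only 8 rows, rank(A) ≤ 8, so nullity(A) ≥ 16 - 8 = 8.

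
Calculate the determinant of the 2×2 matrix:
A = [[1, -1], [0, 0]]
0

For A = [[a, b], [c, d]], det(A) = a*d - b*c.
det(A) = (1)*(0) - (-1)*(0) = 0 - 0 = 0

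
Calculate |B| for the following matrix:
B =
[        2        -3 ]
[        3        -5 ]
det(B) = -1

For a 2×2 matrix [[a, b], [c, d]], det = a*d - b*c.
det(B) = (2)*(-5) - (-3)*(3) = -10 + 9 = -1.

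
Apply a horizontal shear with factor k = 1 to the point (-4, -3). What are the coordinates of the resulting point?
(-7, -3)

Shear matrix for horizontal shear with factor k = 1:
[[1, 1], [0, 1]]
Result: (-4, -3) → (-7, -3)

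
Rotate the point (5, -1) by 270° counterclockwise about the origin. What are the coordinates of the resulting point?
(-1, -5)

Rotation matrix R(θ) = [[cos θ, -sin θ], [sin θ, cos θ]]; for θ = 270°:
R = [[0, 1], [-1, 0]]
Result: R × [5, -1]ᵀ = [0·5 + (1)·-1, -1·5 + (0)·-1]ᵀ = (-1, -5)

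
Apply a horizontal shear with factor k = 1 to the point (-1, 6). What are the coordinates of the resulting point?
(5, 6)

Shear matrix for horizontal shear with factor k = 1:
[[1, 1], [0, 1]]
Result: (-1, 6) → (5, 6)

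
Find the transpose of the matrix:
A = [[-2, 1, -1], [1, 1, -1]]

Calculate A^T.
[[-2, 1], [1, 1], [-1, -1]]

The transpose sends entry (i,j) to (j,i); rows become columns.
Row 0 of A: [-2, 1, -1] -> column 0 of A^T.
Row 1 of A: [1, 1, -1] -> column 1 of A^T.
A^T = [[-2, 1], [1, 1], [-1, -1]]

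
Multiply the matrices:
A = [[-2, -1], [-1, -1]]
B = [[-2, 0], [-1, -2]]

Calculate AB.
[[5, 2], [3, 2]]

Each entry (i,j) of AB = sum over k of A[i][k]*B[k][j].
(AB)[0][0] = (-2)*(-2) + (-1)*(-1) = 5
(AB)[0][1] = (-2)*(0) + (-1)*(-2) = 2
(AB)[1][0] = (-1)*(-2) + (-1)*(-1) = 3
(AB)[1][1] = (-1)*(0) + (-1)*(-2) = 2
AB = [[5, 2], [3, 2]]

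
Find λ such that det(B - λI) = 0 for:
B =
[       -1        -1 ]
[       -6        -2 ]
λ = -4, 1

Solve det(B - λI) = 0. For a 2×2 matrix the characteristic equation is λ² - (trace)λ + det = 0.
trace(B) = a + d = -1 - 2 = -3.
det(B) = a*d - b*c = (-1)*(-2) - (-1)*(-6) = 2 - 6 = -4.
Characteristic equation: λ² - (-3)λ + (-4) = 0.
Discriminant = (-3)² - 4*(-4) = 9 + 16 = 25.
λ = (-3 ± √25) / 2 = (-3 ± 5) / 2 = -4, 1.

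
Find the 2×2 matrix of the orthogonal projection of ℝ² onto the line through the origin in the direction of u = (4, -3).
[[16/25, -12/25], [-12/25, 9/25]]

The orthogonal projection onto the line spanned by a nonzero vector u = (a, b) has matrix P = (u uᵀ) / (uᵀ u) = (1/(a² + b²)) · [[a², ab], [ab, b²]].
Here u = (4, -3), so a² + b² = 16 + 9 = 25.
P = (1/25) · [[16, -12], [-12, 9]] = [[16/25, -12/25], [-12/25, 9/25]].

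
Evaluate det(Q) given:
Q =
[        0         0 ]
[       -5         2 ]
det(Q) = 0

For a 2×2 matrix [[a, b], [c, d]], det = a*d - b*c.
det(Q) = (0)*(2) - (0)*(-5) = 0 - 0 = 0.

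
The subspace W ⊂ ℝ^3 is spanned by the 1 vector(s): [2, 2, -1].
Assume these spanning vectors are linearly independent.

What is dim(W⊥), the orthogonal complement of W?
dim(W⊥) = 2

For any subspace W of ℝ^n, dim(W) + dim(W⊥) = n (the whole-space dimension).
Here the given 1 vectors are linearly independent, so dim(W) = 1.
Thus dim(W⊥) = n - dim(W) = 3 - 1 = 2.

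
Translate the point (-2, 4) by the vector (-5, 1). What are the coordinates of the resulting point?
(-7, 5)

Translation by (-5, 1):
x' = -2 + -5 = -7
y' = 4 + 1 = 5
Homogeneous matrix: [[1, 0, -5], [0, 1, 1], [0, 0, 1]]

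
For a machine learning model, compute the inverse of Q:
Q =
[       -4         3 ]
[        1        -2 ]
det(Q) = 5
Q⁻¹ =
[     -2/5      -3/5 ]
[     -1/5      -4/5 ]

For a 2×2 matrix Q = [[a, b], [c, d]] with det(Q) ≠ 0, Q⁻¹ = (1/det(Q)) * [[d, -b], [-c, a]].
det(Q) = (-4)*(-2) - (3)*(1) = 8 - 3 = 5.
Q⁻¹ = (1/5) * [[-2, -3], [-1, -4]].
Dividing each entry by 5 and reducing:
Q⁻¹ =
[     -2/5      -3/5 ]
[     -1/5      -4/5 ]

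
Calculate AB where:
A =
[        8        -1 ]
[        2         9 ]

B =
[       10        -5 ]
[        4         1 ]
AB =
[       76       -41 ]
[       56        -1 ]

Matrix multiplication: (AB)[i][j] = sum over k of A[i][k] * B[k][j].
  (AB)[0][0] = (8)*(10) + (-1)*(4) = 76
  (AB)[0][1] = (8)*(-5) + (-1)*(1) = -41
  (AB)[1][0] = (2)*(10) + (9)*(4) = 56
  (AB)[1][1] = (2)*(-5) + (9)*(1) = -1
AB =
[       76       -41 ]
[       56        -1 ]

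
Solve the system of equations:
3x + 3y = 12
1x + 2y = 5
x = 3, y = 1

Use elimination (row reduction):
Equation 1: 3x + 3y = 12.
Equation 2: 1x + 2y = 5.
Multiply Eq1 by 1 and Eq2 by 3: 3x + 3y = 12;  3x + 6y = 15.
Subtract: (3)y = 3, so y = 1.
Back-substitute into Eq1: 3x + 3*(1) = 12, so x = 3.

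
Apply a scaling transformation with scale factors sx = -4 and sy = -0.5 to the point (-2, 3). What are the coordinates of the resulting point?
(8, -1.5)

Scaling matrix:
[[-4, 0], [0, -0.50]]
Result: (-2 × -4, 3 × -0.5) = (8, -1.5)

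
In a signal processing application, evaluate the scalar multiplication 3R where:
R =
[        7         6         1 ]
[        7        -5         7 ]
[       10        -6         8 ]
3R =
[       21        18         3 ]
[       21       -15        21 ]
[       30       -18        24 ]

Scalar multiplication is elementwise: (3R)[i][j] = 3 * R[i][j].
  (3R)[0][0] = 3 * (7) = 21
  (3R)[0][1] = 3 * (6) = 18
  (3R)[0][2] = 3 * (1) = 3
  (3R)[1][0] = 3 * (7) = 21
  (3R)[1][1] = 3 * (-5) = -15
  (3R)[1][2] = 3 * (7) = 21
  (3R)[2][0] = 3 * (10) = 30
  (3R)[2][1] = 3 * (-6) = -18
  (3R)[2][2] = 3 * (8) = 24
3R =
[       21        18         3 ]
[       21       -15        21 ]
[       30       -18        24 ]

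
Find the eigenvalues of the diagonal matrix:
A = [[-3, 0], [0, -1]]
λ₁ = -3, λ₂ = -1

The characteristic polynomial of A is det(A - λI) = (-3 - λ)(-1 - λ) = 0.
The roots are λ = -3 and λ = -1, so the eigenvalues are the diagonal entries.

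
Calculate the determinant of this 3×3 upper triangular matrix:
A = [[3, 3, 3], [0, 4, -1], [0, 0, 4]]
48

The determinant of a triangular matrix is the product of its diagonal entries (the off-diagonal entries above the diagonal do not affect it).
det(A) = (3) * (4) * (4) = 48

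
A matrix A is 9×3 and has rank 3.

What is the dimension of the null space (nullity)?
0

The rank-nullity theorem for an m×n matrix states:
rank(A) + nullity(A) = n (the number of columns).
Here n = 3 and rank(A) = 3, so nullity(A) = 3 - 3 = 0.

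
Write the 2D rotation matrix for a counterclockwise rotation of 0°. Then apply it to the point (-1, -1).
R = [[1, 0], [0, 1]]; R·(-1, -1) = (-1, -1)

Rotation matrix formula: R(θ) = [[cos θ, -sin θ], [sin θ, cos θ]]
For θ = 0°:
cos(0°) = 1
sin(0°) = 0
R = [[1, 0], [0, 1]]
Apply to (-1, -1): [1·-1 + (0)·-1, 0·-1 + 1·-1] = (-1, -1)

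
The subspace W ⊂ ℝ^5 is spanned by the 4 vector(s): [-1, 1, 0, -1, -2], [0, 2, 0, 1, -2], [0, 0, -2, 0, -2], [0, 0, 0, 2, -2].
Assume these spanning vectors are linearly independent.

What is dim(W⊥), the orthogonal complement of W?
dim(W⊥) = 1

For any subspace W of ℝ^n, dim(W) + dim(W⊥) = n (the whole-space dimension).
Here the given 4 vectors are linearly independent, so dim(W) = 4.
Thus dim(W⊥) = n - dim(W) = 5 - 4 = 1.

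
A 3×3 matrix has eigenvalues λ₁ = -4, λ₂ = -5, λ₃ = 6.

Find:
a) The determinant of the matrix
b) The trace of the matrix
det = 120, trace = -3

Two standard eigenvalue identities:
- det(A) equals the product of the eigenvalues (counted with multiplicity).
- trace(A) equals the sum of the eigenvalues.
det(A) = (-4)*(-5)*(6) = 120.
trace(A) = -4 - 5 + 6 = -3.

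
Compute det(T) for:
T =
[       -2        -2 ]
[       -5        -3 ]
det(T) = -4

For a 2×2 matrix [[a, b], [c, d]], det = a*d - b*c.
det(T) = (-2)*(-3) - (-2)*(-5) = 6 - 10 = -4.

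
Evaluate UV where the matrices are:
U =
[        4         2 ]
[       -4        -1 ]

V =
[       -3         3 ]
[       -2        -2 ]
UV =
[      -16         8 ]
[       14       -10 ]

Matrix multiplication: (UV)[i][j] = sum over k of U[i][k] * V[k][j].
  (UV)[0][0] = (4)*(-3) + (2)*(-2) = -16
  (UV)[0][1] = (4)*(3) + (2)*(-2) = 8
  (UV)[1][0] = (-4)*(-3) + (-1)*(-2) = 14
  (UV)[1][1] = (-4)*(3) + (-1)*(-2) = -10
UV =
[      -16         8 ]
[       14       -10 ]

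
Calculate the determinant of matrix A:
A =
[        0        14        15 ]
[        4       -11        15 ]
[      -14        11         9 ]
det(A) = -5094

Expand along row 0 (cofactor expansion): det(A) = a*(e*i - f*h) - b*(d*i - f*g) + c*(d*h - e*g), where the 3×3 is [[a, b, c], [d, e, f], [g, h, i]].
Minor M_00 = (-11)*(9) - (15)*(11) = -99 - 165 = -264.
Minor M_01 = (4)*(9) - (15)*(-14) = 36 + 210 = 246.
Minor M_02 = (4)*(11) - (-11)*(-14) = 44 - 154 = -110.
det(A) = (0)*(-264) - (14)*(246) + (15)*(-110) = 0 - 3444 - 1650 = -5094.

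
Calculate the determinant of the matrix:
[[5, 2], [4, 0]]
-8

For a 2×2 matrix [[a, b], [c, d]], det = ad - bc
det = (5)(0) - (2)(4) = 0 - 8 = -8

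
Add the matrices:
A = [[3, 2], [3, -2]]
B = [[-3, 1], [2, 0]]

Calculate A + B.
[[0, 3], [5, -2]]

Add corresponding elements:
(3)+(-3)=0
(2)+(1)=3
(3)+(2)=5
(-2)+(0)=-2
A + B = [[0, 3], [5, -2]]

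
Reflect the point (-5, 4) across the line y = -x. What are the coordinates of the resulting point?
(-4, 5)

Reflection across line y = -x: (-5, 4) → (-4, 5)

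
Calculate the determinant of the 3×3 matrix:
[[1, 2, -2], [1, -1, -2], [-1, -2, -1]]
9

Expansion along first row:
det = 1·det([[-1,-2],[-2,-1]]) - 2·det([[1,-2],[-1,-1]]) + -2·det([[1,-1],[-1,-2]])
    = 1·(-1·-1 - -2·-2) - 2·(1·-1 - -2·-1) + -2·(1·-2 - -1·-1)
    = 1·-3 - 2·-3 + -2·-3
    = -3 + 6 + 6 = 9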